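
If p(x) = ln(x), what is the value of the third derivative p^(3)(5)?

2/125

From the series, [(x - 5)^3] p = 1/375; multiply by 3! = 6 to get 2/125.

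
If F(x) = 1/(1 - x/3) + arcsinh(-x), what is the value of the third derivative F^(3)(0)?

Add the two expansions coefficient-wise.
The coefficient of x^3 in the expansion is 11/54, so F′′′(0) = 3! * (11/54) = 11/9.

11/9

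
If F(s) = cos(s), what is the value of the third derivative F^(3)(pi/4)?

From the series, [(s - pi/4)^3] F = sqrt(2)/12; multiply by 3! = 6 to get sqrt(2)/2.

sqrt(2)/2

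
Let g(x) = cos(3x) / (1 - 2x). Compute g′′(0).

-1

Expand each factor separately, then convolve coefficients.
The coefficient of x^2 in the expansion is -1/2, so g′′(0) = 2! * (-1/2) = -1.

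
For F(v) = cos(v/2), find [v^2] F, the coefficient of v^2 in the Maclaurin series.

Differentiate repeatedly and evaluate at the center.
F(0) = 1
F′(0) = 0
F′′(0) = -1/4
So c_2 = F′′(0)/2! = -1/8.

-1/8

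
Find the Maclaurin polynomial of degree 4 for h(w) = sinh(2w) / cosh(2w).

Write the quotient as an unknown series and match coefficients against numerator = denominator · series.
h(0) = 0
h′(0) = 2
h′′(0) = 0
h′′′(0) = -16
h^(4)(0) = 0
The Taylor polynomial is Σ h^(k)(0)/k! · w^k.

-8*w^3/3 + 2*w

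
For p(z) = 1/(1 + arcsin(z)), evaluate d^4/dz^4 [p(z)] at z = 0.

Substitute the inner expansion into the outer series and collect powers.
From the series, [z^4] p = 4/3; multiply by 4! = 24 to get 32.

32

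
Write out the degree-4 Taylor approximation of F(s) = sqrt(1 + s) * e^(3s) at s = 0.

667*s^4/128 + 103*s^3/16 + 47*s^2/8 + 7*s/2 + 1

Expand each factor separately, then convolve coefficients.
[s^0] = 1;  [s^1] = 7/2;  [s^2] = 47/8;  [s^3] = 103/16;  [s^4] = 667/128.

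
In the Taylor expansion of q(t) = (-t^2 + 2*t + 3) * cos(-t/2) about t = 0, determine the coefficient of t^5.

Shift and add copies of the series according to the polynomial's terms.

1/192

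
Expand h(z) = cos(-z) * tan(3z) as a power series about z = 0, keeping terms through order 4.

15*z^3/2 + 3*z

Multiply the two series term by term and collect like powers.
h(0) = 0
h′(0) = 3
h′′(0) = 0
h′′′(0) = 45
h^(4)(0) = 0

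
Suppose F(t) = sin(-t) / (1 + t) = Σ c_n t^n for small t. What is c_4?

5/6

Expand each factor separately, then convolve coefficients.
[t^0] = 0;  [t^1] = -1;  [t^2] = 1;  [t^3] = -5/6;  [t^4] = 5/6.
So c_4 = F^(4)(0)/4! = 5/6.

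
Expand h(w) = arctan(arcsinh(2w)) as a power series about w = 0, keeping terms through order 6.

212*w^5/15 - 4*w^3 + 2*w

Substitute the inner expansion into the outer series and collect powers.
[w^0] = 0;  [w^1] = 2;  [w^2] = 0;  [w^3] = -4;  [w^4] = 0;  [w^5] = 212/15;  [w^6] = 0.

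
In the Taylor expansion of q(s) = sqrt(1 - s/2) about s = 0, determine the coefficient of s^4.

Differentiate repeatedly and evaluate at the center.
q(0) = 1
q′(0) = -1/4
q′′(0) = -1/16
q′′′(0) = -3/64
q^(4)(0) = -15/256
So c_4 = q^(4)(0)/4! = -5/2048.

-5/2048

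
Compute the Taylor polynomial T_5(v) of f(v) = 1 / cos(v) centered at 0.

5*v^4/24 + v^2/2 + 1

Invert the denominator's series and multiply.
[v^0] = 1;  [v^1] = 0;  [v^2] = 1/2;  [v^3] = 0;  [v^4] = 5/24;  [v^5] = 0.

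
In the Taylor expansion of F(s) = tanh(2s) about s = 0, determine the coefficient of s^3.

F(0) = 0
F′(0) = 2
F′′(0) = 0
F′′′(0) = -16

-8/3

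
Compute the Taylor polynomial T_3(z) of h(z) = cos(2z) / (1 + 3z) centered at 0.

-21*z^3 + 7*z^2 - 3*z + 1

Expand each factor separately, then convolve coefficients.
h(0) = 1
h′(0) = -3
h′′(0) = 14
h′′′(0) = -126
The Taylor polynomial is Σ h^(k)(0)/k! · z^k.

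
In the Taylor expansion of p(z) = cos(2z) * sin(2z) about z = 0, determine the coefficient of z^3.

Multiply the two series term by term and collect like powers.
p(0) = 0
p′(0) = 2
p′′(0) = 0
p′′′(0) = -32
Dividing each by k! gives the coefficients c_0, ..., c_3.

-16/3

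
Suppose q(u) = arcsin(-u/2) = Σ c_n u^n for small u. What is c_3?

-1/48

Differentiate repeatedly and evaluate at the center.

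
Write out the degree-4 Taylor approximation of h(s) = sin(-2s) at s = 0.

h(0) = 0
h′(0) = -2
h′′(0) = 0
h′′′(0) = 8
h^(4)(0) = 0

4*s^3/3 - 2*s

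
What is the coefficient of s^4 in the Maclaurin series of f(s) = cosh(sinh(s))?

5/24

Substitute the inner expansion into the outer series and collect powers.
[s^0] = 1;  [s^1] = 0;  [s^2] = 1/2;  [s^3] = 0;  [s^4] = 5/24.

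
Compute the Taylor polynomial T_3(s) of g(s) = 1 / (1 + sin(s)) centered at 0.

-5*s^3/6 + s^2 - s + 1

Expand as Σ (-1)^k u^k with u equal to the inner function's series.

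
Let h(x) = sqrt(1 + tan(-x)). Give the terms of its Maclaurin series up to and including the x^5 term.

Let u equal the inner series; expand the outer function in u and truncate.
h(0) = 1
h′(0) = -1/2
h′′(0) = -1/4
h′′′(0) = -11/8
h^(4)(0) = -47/16
h^(5)(0) = -601/32

-601*x^5/3840 - 47*x^4/384 - 11*x^3/48 - x^2/8 - x/2 + 1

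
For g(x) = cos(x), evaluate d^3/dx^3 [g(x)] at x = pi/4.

The coefficient of (x - pi/4)^3 in the expansion is sqrt(2)/12, so g′′′(pi/4) = 3! * (sqrt(2)/12) = sqrt(2)/2.

sqrt(2)/2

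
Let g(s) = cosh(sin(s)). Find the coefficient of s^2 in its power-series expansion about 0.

1/2

Substitute the inner expansion into the outer series and collect powers.
g(0) = 1
g′(0) = 0
g′′(0) = 1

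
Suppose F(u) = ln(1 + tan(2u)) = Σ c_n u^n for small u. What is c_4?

-28/3

Substitute the inner expansion into the outer series and collect powers.
F(0) = 0
F′(0) = 2
F′′(0) = -4
F′′′(0) = 32
F^(4)(0) = -224
Then c_k = F^(k)(0)/k! gives each Taylor coefficient.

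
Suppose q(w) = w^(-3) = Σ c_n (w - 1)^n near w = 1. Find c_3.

-10

c_3 = q′′′(1)/3! = -10.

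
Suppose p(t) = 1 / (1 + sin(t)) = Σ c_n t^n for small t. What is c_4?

2/3

Use the geometric series for the reciprocal, then substitute.
p(0) = 1
p′(0) = -1
p′′(0) = 2
p′′′(0) = -5
p^(4)(0) = 16
So c_4 = p^(4)(0)/4! = 2/3.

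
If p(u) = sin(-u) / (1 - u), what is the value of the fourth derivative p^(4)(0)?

-20

Expand 1/(denominator) as a geometric series and multiply by the numerator's series.
The coefficient of u^4 in the expansion is -5/6, so p^(4)(0) = 4! * (-5/6) = -20.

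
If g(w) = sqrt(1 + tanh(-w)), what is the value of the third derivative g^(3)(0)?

5/8

Plug the Maclaurin series of the inner function into that of the outer and collect terms.
From the series, [w^3] g = 5/48; multiply by 3! = 6 to get 5/8.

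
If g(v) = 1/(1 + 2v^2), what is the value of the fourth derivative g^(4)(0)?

96

Apply the Taylor formula c_k = f^(k)(a)/k!.
From the series, [v^4] g = 4; multiply by 4! = 24 to get 96.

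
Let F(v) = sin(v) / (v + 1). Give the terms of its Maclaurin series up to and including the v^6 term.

-101*v^6/120 + 101*v^5/120 - 5*v^4/6 + 5*v^3/6 - v^2 + v

Multiply the numerator's expansion by the denominator's geometric series.
F(0) = 0
F′(0) = 1
F′′(0) = -2
F′′′(0) = 5
F^(4)(0) = -20
F^(5)(0) = 101
F^(6)(0) = -606
Then c_k = F^(k)(0)/k! gives each Taylor coefficient.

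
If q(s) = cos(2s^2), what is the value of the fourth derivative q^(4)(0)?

-48

From the series, [s^4] q = -2; multiply by 4! = 24 to get -48.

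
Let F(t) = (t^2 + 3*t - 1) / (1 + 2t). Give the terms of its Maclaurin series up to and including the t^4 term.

Shift and add copies of the series according to the polynomial's terms.
F(0) = -1
F′(0) = 5
F′′(0) = -18
F′′′(0) = 108
F^(4)(0) = -864
Then c_k = F^(k)(0)/k! gives each Taylor coefficient.

-36*t^4 + 18*t^3 - 9*t^2 + 5*t - 1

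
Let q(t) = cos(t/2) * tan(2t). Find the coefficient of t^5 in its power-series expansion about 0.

Take the Cauchy product of the two expansions.
q(0) = 0
q′(0) = 2
q′′(0) = 0
q′′′(0) = 29/2
q^(4)(0) = 0
q^(5)(0) = 3781/8

3781/960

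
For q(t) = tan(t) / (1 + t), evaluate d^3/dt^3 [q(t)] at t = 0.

8

Write out both Maclaurin series and multiply, keeping only the needed powers.
The coefficient of t^3 in the expansion is 4/3, so q′′′(0) = 3! * (4/3) = 8.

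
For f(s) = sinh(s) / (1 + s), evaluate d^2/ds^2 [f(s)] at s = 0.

-2

Take the Cauchy product of the two expansions.
The coefficient of s^2 in the expansion is -1, so f′′(0) = 2! * (-1) = -2.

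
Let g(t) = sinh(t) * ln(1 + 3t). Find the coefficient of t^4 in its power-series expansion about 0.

19/2

Expand each factor separately, then convolve coefficients.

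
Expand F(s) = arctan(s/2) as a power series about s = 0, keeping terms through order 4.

Differentiate repeatedly and evaluate at the center.
[s^0] = 0;  [s^1] = 1/2;  [s^2] = 0;  [s^3] = -1/24;  [s^4] = 0.

-s^3/24 + s/2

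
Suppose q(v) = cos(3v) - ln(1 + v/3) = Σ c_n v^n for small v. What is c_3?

Combine the two series term by term.
[v^0] = 1;  [v^1] = -1/3;  [v^2] = -40/9;  [v^3] = -1/81.
So c_3 = q′′′(0)/3! = -1/81.

-1/81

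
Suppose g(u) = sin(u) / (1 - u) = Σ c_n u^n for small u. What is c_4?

5/6

Write out both Maclaurin series and multiply, keeping only the needed powers.
g(0) = 0
g′(0) = 1
g′′(0) = 2
g′′′(0) = 5
g^(4)(0) = 20
So c_4 = g^(4)(0)/4! = 5/6.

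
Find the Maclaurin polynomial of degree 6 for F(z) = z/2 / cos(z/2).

5*z^5/768 + z^3/16 + z/2

Divide the numerator series by the denominator series (power-series long division).
[z^0] = 0;  [z^1] = 1/2;  [z^2] = 0;  [z^3] = 1/16;  [z^4] = 0;  [z^5] = 5/768;  [z^6] = 0.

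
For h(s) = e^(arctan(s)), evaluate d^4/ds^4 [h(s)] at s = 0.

Plug the Maclaurin series of the inner function into that of the outer and collect terms.
The coefficient of s^4 in the expansion is -7/24, so h^(4)(0) = 4! * (-7/24) = -7.

-7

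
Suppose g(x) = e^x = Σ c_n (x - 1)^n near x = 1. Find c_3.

Use the known series and substitute for the argument.
g(1) = e
g′(1) = e
g′′(1) = e
g′′′(1) = e

e/6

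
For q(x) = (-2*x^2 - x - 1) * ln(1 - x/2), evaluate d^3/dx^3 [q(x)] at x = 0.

Distribute the polynomial across the series and collect like powers.
The coefficient of x^3 in the expansion is 7/6, so q′′′(0) = 3! * (7/6) = 7.

7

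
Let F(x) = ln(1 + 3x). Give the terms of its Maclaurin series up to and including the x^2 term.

F(0) = 0
F′(0) = 3
F′′(0) = -9
The Taylor polynomial is Σ F^(k)(0)/k! · x^k.

-9*x^2/2 + 3*x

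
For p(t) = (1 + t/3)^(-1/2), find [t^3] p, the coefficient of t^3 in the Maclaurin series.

-5/432

Differentiate repeatedly and evaluate at the center.
p(0) = 1
p′(0) = -1/6
p′′(0) = 1/12
p′′′(0) = -5/72
So c_3 = p′′′(0)/3! = -5/432.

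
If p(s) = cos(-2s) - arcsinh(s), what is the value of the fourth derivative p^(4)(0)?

Add the two expansions coefficient-wise.
From the series, [s^4] p = 2/3; multiply by 4! = 24 to get 16.

16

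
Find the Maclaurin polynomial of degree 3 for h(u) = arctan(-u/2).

h(0) = 0
h′(0) = -1/2
h′′(0) = 0
h′′′(0) = 1/4

u^3/24 - u/2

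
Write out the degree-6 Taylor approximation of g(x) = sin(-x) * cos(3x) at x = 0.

Expand each factor separately, then convolve coefficients.
[x^0] = 0;  [x^1] = -1;  [x^2] = 0;  [x^3] = 14/3;  [x^4] = 0;  [x^5] = -62/15;  [x^6] = 0.

-62*x^5/15 + 14*x^3/3 - x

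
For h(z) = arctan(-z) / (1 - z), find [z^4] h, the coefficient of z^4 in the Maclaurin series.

Expand 1/(denominator) as a geometric series and multiply by the numerator's series.
[z^0] = 0;  [z^1] = -1;  [z^2] = -1;  [z^3] = -2/3;  [z^4] = -2/3.

-2/3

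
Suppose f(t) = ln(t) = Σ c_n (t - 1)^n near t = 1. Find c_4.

Apply the Taylor formula c_k = f^(k)(a)/k!.
[(t - 1)^0] = 0;  [(t - 1)^1] = 1;  [(t - 1)^2] = -1/2;  [(t - 1)^3] = 1/3;  [(t - 1)^4] = -1/4.

-1/4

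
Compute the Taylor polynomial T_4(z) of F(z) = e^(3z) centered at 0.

27*z^4/8 + 9*z^3/2 + 9*z^2/2 + 3*z + 1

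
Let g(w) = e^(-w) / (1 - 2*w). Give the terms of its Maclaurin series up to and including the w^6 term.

Use 1/(1 - r) = Σ r^k on the denominator, then take the Cauchy product.
g(0) = 1
g′(0) = 1
g′′(0) = 5
g′′′(0) = 29
g^(4)(0) = 233
g^(5)(0) = 2329
g^(6)(0) = 27949

27949*w^6/720 + 2329*w^5/120 + 233*w^4/24 + 29*w^3/6 + 5*w^2/2 + w + 1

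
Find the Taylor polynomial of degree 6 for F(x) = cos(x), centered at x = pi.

F(pi) = -1
F′(pi) = 0
F′′(pi) = 1
F′′′(pi) = 0
F^(4)(pi) = -1
F^(5)(pi) = 0
F^(6)(pi) = 1

(x - pi)^6/720 - (x - pi)^4/24 + (x - pi)^2/2 - 1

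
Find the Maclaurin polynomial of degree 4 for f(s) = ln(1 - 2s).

-4*s^4 - 8*s^3/3 - 2*s^2 - 2*s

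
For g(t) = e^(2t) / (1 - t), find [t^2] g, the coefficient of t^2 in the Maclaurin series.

Expand each factor separately, then convolve coefficients.
[t^0] = 1;  [t^1] = 3;  [t^2] = 5.

5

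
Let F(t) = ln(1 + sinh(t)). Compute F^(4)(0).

-10

Compose series: expand the inner function first, then feed it into the outer expansion.
The coefficient of t^4 in the expansion is -5/12, so F^(4)(0) = 4! * (-5/12) = -10.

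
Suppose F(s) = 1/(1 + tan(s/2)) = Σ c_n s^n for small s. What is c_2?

1/4

Compose series: expand the inner function first, then feed it into the outer expansion.
F(0) = 1
F′(0) = -1/2
F′′(0) = 1/2
The Taylor polynomial is Σ F^(k)(0)/k! · s^k.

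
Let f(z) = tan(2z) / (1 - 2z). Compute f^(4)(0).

512

Expand each factor separately, then convolve coefficients.
The coefficient of z^4 in the expansion is 64/3, so f^(4)(0) = 4! * (64/3) = 512.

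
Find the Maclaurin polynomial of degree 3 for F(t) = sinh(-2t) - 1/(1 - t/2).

Add the two expansions coefficient-wise.
F(0) = -1
F′(0) = -5/2
F′′(0) = -1/2
F′′′(0) = -35/4

-35*t^3/24 - t^2/4 - 5*t/2 - 1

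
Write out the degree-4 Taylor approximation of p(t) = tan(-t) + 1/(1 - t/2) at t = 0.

Combine the two series term by term.
p(0) = 1
p′(0) = -1/2
p′′(0) = 1/2
p′′′(0) = -5/4
p^(4)(0) = 3/2
Then c_k = p^(k)(0)/k! gives each Taylor coefficient.

t^4/16 - 5*t^3/24 + t^2/4 - t/2 + 1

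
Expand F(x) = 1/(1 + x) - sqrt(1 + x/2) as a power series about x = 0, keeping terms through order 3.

-129*x^3/128 + 33*x^2/32 - 5*x/4

Expand each term separately and add.
F(0) = 0
F′(0) = -5/4
F′′(0) = 33/16
F′′′(0) = -387/64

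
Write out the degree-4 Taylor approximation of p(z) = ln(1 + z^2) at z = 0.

-z^4/2 + z^2

Apply the Taylor formula c_k = f^(k)(a)/k!.
[z^0] = 0;  [z^1] = 0;  [z^2] = 1;  [z^3] = 0;  [z^4] = -1/2.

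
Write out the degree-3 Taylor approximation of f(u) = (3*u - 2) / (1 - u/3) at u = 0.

7*u^3/27 + 7*u^2/9 + 7*u/3 - 2

Distribute the polynomial across the series and collect like powers.
f(0) = -2
f′(0) = 7/3
f′′(0) = 14/9
f′′′(0) = 14/9
The Taylor polynomial is Σ f^(k)(0)/k! · u^k.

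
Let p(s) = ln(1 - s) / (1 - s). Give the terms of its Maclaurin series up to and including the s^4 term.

Take the Cauchy product of the two expansions.
[s^0] = 0;  [s^1] = -1;  [s^2] = -3/2;  [s^3] = -11/6;  [s^4] = -25/12.

-25*s^4/12 - 11*s^3/6 - 3*s^2/2 - s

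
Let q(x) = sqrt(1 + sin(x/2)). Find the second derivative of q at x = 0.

-1/16

Plug the Maclaurin series of the inner function into that of the outer and collect terms.
The coefficient of x^2 in the expansion is -1/32, so q′′(0) = 2! * (-1/32) = -1/16.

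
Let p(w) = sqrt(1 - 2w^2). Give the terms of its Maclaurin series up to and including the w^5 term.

-w^4/2 - w^2 + 1

[w^0] = 1;  [w^1] = 0;  [w^2] = -1;  [w^3] = 0;  [w^4] = -1/2;  [w^5] = 0.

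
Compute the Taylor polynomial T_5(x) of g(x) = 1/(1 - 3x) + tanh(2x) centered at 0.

Add the two expansions coefficient-wise.
[x^0] = 1;  [x^1] = 5;  [x^2] = 9;  [x^3] = 73/3;  [x^4] = 81;  [x^5] = 3709/15.

3709*x^5/15 + 81*x^4 + 73*x^3/3 + 9*x^2 + 5*x + 1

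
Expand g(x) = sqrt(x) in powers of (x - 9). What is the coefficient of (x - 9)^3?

Apply the Taylor formula c_k = f^(k)(a)/k!.
g(9) = 3
g′(9) = 1/6
g′′(9) = -1/108
g′′′(9) = 1/648

1/3888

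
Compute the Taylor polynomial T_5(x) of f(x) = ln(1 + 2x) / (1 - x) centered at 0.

Take the Cauchy product of the two expansions.
[x^0] = 0;  [x^1] = 2;  [x^2] = 0;  [x^3] = 8/3;  [x^4] = -4/3;  [x^5] = 76/15.

76*x^5/15 - 4*x^4/3 + 8*x^3/3 + 2*x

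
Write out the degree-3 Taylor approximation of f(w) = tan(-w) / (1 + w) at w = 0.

-4*w^3/3 + w^2 - w

Take the Cauchy product of the two expansions.
f(0) = 0
f′(0) = -1
f′′(0) = 2
f′′′(0) = -8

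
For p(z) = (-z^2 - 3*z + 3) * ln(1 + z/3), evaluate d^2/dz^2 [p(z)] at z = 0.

-7/3

Distribute the polynomial across the series and collect like powers.
The coefficient of z^2 in the expansion is -7/6, so p′′(0) = 2! * (-7/6) = -7/3.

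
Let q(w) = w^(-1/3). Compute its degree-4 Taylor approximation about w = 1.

35*(w - 1)^4/243 - 14*(w - 1)^3/81 + 2*(w - 1)^2/9 - (w - 1)/3 + 1

q(1) = 1
q′(1) = -1/3
q′′(1) = 4/9
q′′′(1) = -28/27
q^(4)(1) = 280/81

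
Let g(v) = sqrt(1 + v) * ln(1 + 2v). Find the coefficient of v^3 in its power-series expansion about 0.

17/12

Multiply the two series term by term and collect like powers.
[v^0] = 0;  [v^1] = 2;  [v^2] = -1;  [v^3] = 17/12.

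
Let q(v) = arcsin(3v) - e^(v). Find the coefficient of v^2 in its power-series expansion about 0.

Expand each term separately and add.
q(0) = -1
q′(0) = 2
q′′(0) = -1

-1/2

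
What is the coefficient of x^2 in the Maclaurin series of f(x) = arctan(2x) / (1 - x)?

Multiply the two series term by term and collect like powers.
f(0) = 0
f′(0) = 2
f′′(0) = 4
So c_2 = f′′(0)/2! = 2.

2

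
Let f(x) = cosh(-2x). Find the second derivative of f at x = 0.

4

From the series, [x^2] f = 2; multiply by 2! = 2 to get 4.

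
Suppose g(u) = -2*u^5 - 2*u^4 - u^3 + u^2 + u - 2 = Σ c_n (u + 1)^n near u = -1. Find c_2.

[(u + 1)^0] = -1;  [(u + 1)^1] = -6;  [(u + 1)^2] = 12.

12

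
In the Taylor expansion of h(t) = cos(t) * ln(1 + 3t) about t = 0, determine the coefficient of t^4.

Take the Cauchy product of the two expansions.
h(0) = 0
h′(0) = 3
h′′(0) = -9
h′′′(0) = 45
h^(4)(0) = -432

-18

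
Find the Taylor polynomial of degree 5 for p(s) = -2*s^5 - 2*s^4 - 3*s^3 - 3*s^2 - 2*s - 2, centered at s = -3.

-2*(s + 3)^5 + 28*(s + 3)^4 - 159*(s + 3)^3 + 456*(s + 3)^2 - 659*(s + 3) + 382

[(s + 3)^0] = 382;  [(s + 3)^1] = -659;  [(s + 3)^2] = 456;  [(s + 3)^3] = -159;  [(s + 3)^4] = 28;  [(s + 3)^5] = -2.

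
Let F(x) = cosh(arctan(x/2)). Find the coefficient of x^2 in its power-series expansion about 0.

Let u equal the inner series; expand the outer function in u and truncate.
F(0) = 1
F′(0) = 0
F′′(0) = 1/4

1/8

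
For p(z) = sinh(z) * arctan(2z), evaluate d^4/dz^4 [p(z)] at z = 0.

Multiply the two series term by term and collect like powers.
The coefficient of z^4 in the expansion is -7/3, so p^(4)(0) = 4! * (-7/3) = -56.

-56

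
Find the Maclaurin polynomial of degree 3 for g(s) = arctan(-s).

s^3/3 - s

g(0) = 0
g′(0) = -1
g′′(0) = 0
g′′′(0) = 2
The Taylor polynomial is Σ g^(k)(0)/k! · s^k.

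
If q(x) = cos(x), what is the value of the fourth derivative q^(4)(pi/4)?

sqrt(2)/2

Compute the successive derivatives at the expansion point and divide by k!.
From the series, [(x - pi/4)^4] q = sqrt(2)/48; multiply by 4! = 24 to get sqrt(2)/2.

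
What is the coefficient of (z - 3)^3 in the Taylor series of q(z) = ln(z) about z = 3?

1/81

Compute the successive derivatives at the expansion point and divide by k!.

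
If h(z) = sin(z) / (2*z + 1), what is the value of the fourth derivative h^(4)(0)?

-184

Use 1/(1 - r) = Σ r^k on the denominator, then take the Cauchy product.
From the series, [z^4] h = -23/3; multiply by 4! = 24 to get -184.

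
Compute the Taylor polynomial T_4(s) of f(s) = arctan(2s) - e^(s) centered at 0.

-s^4/24 - 17*s^3/6 - s^2/2 + s - 1

Add the two expansions coefficient-wise.
f(0) = -1
f′(0) = 1
f′′(0) = -1
f′′′(0) = -17
f^(4)(0) = -1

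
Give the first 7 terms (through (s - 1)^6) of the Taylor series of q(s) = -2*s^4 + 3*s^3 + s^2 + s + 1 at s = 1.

-2*(s - 1)^4 - 5*(s - 1)^3 - 2*(s - 1)^2 + 4*(s - 1) + 4

[(s - 1)^0] = 4;  [(s - 1)^1] = 4;  [(s - 1)^2] = -2;  [(s - 1)^3] = -5;  [(s - 1)^4] = -2;  [(s - 1)^5] = 0;  [(s - 1)^6] = 0.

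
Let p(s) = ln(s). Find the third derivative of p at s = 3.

From the series, [(s - 3)^3] p = 1/81; multiply by 3! = 6 to get 2/27.

2/27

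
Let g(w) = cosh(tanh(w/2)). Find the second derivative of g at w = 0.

1/4

Let u equal the inner series; expand the outer function in u and truncate.
From the series, [w^2] g = 1/8; multiply by 2! = 2 to get 1/4.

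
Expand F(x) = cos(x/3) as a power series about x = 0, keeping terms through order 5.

x^4/1944 - x^2/18 + 1

Compute the successive derivatives at the expansion point and divide by k!.
F(0) = 1
F′(0) = 0
F′′(0) = -1/9
F′′′(0) = 0
F^(4)(0) = 1/81
F^(5)(0) = 0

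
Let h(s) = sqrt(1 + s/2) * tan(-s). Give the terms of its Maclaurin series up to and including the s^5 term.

Write out both Maclaurin series and multiply, keeping only the needed powers.
h(0) = 0
h′(0) = -1
h′′(0) = -1/2
h′′′(0) = -29/16
h^(4)(0) = -35/16
h^(5)(0) = -3701/256
Dividing each by k! gives the coefficients c_0, ..., c_5.

-3701*s^5/30720 - 35*s^4/384 - 29*s^3/96 - s^2/4 - s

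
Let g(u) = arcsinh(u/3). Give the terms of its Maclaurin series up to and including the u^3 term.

[u^0] = 0;  [u^1] = 1/3;  [u^2] = 0;  [u^3] = -1/162.

-u^3/162 + u/3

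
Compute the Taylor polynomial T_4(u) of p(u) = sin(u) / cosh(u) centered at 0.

-2*u^3/3 + u

Divide the numerator series by the denominator series (power-series long division).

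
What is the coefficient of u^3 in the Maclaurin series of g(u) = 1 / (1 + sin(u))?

-5/6

Use the geometric series for the reciprocal, then substitute.
g(0) = 1
g′(0) = -1
g′′(0) = 2
g′′′(0) = -5
Dividing each by k! gives the coefficients c_0, ..., c_3.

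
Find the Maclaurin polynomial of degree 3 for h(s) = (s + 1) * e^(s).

Distribute the polynomial across the series and collect like powers.
h(0) = 1
h′(0) = 2
h′′(0) = 3
h′′′(0) = 4

2*s^3/3 + 3*s^2/2 + 2*s + 1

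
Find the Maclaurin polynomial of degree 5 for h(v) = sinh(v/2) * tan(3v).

Expand each factor separately, then convolve coefficients.
h(0) = 0
h′(0) = 0
h′′(0) = 3
h′′′(0) = 0
h^(4)(0) = 219/2
h^(5)(0) = 0

73*v^4/16 + 3*v^2/2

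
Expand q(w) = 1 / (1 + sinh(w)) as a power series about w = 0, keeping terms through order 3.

-7*w^3/6 + w^2 - w + 1

Expand as Σ (-1)^k u^k with u equal to the inner function's series.
q(0) = 1
q′(0) = -1
q′′(0) = 2
q′′′(0) = -7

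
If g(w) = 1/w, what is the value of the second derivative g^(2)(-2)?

Use the known series and substitute for the argument.
The coefficient of (w + 2)^2 in the expansion is -1/8, so g′′(-2) = 2! * (-1/8) = -1/4.

-1/4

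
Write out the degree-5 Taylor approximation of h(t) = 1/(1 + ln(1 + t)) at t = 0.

Let u equal the inner series; expand the outer function in u and truncate.
[t^0] = 1;  [t^1] = -1;  [t^2] = 3/2;  [t^3] = -7/3;  [t^4] = 11/3;  [t^5] = -347/60.

-347*t^5/60 + 11*t^4/3 - 7*t^3/3 + 3*t^2/2 - t + 1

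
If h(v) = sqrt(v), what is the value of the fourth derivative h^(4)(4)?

-15/2048

Differentiate repeatedly and evaluate at the center.
From the series, [(v - 4)^4] h = -5/16384; multiply by 4! = 24 to get -15/2048.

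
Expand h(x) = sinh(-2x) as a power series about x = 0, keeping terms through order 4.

h(0) = 0
h′(0) = -2
h′′(0) = 0
h′′′(0) = -8
h^(4)(0) = 0
Then c_k = h^(k)(0)/k! gives each Taylor coefficient.

-4*x^3/3 - 2*x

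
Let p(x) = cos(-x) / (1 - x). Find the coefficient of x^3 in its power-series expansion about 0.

Take the Cauchy product of the two expansions.

1/2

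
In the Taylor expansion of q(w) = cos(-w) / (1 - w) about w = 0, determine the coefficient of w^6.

389/720

Use 1/(1 - r) = Σ r^k on the denominator, then take the Cauchy product.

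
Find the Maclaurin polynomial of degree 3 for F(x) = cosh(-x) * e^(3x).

Take the Cauchy product of the two expansions.
F(0) = 1
F′(0) = 3
F′′(0) = 10
F′′′(0) = 36
Dividing each by k! gives the coefficients c_0, ..., c_3.

6*x^3 + 5*x^2 + 3*x + 1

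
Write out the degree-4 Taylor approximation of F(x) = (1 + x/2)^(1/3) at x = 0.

Compute the successive derivatives at the expansion point and divide by k!.
F(0) = 1
F′(0) = 1/6
F′′(0) = -1/18
F′′′(0) = 5/108
F^(4)(0) = -5/81
Then c_k = F^(k)(0)/k! gives each Taylor coefficient.

-5*x^4/1944 + 5*x^3/648 - x^2/36 + x/6 + 1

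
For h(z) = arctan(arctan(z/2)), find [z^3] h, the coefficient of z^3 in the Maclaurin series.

-1/12

Compose series: expand the inner function first, then feed it into the outer expansion.
h(0) = 0
h′(0) = 1/2
h′′(0) = 0
h′′′(0) = -1/2
The Taylor polynomial is Σ h^(k)(0)/k! · z^k.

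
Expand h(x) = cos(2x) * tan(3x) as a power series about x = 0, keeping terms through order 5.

Take the Cauchy product of the two expansions.

82*x^5/5 + 3*x^3 + 3*x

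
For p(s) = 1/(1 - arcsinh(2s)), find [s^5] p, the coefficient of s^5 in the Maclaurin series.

Substitute the inner expansion into the outer series and collect powers.
p(0) = 1
p′(0) = 2
p′′(0) = 8
p′′′(0) = 40
p^(4)(0) = 256
p^(5)(0) = 2208

92/5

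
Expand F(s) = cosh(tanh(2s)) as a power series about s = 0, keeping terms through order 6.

Compose series: expand the inner function first, then feed it into the outer expansion.
[s^0] = 1;  [s^1] = 0;  [s^2] = 2;  [s^3] = 0;  [s^4] = -14/3;  [s^5] = 0;  [s^6] = 388/45.

388*s^6/45 - 14*s^4/3 + 2*s^2 + 1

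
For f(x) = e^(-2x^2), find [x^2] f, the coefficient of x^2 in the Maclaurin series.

f(0) = 1
f′(0) = 0
f′′(0) = -4
Then c_k = f^(k)(0)/k! gives each Taylor coefficient.

-2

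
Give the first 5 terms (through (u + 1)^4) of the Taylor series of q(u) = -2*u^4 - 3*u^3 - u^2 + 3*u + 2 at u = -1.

q(-1) = -1
q′(-1) = 4
q′′(-1) = -8
q′′′(-1) = 30
q^(4)(-1) = -48
The Taylor polynomial is Σ q^(k)(-1)/k! · (u + 1)^k.

-2*(u + 1)^4 + 5*(u + 1)^3 - 4*(u + 1)^2 + 4*(u + 1) - 1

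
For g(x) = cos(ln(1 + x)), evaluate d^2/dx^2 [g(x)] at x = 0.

Let u equal the inner series; expand the outer function in u and truncate.
From the series, [x^2] g = -1/2; multiply by 2! = 2 to get -1.

-1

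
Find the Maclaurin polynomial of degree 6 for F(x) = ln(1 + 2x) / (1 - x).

Expand 1/(denominator) as a geometric series and multiply by the numerator's series.
F(0) = 0
F′(0) = 2
F′′(0) = 0
F′′′(0) = 16
F^(4)(0) = -32
F^(5)(0) = 608
F^(6)(0) = -4032

-28*x^6/5 + 76*x^5/15 - 4*x^4/3 + 8*x^3/3 + 2*x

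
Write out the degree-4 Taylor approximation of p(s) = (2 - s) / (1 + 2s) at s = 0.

40*s^4 - 20*s^3 + 10*s^2 - 5*s + 2

Distribute the polynomial across the series and collect like powers.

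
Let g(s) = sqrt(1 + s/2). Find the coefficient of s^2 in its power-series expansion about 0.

-1/32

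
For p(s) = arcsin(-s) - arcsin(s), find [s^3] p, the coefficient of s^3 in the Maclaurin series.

-1/3

Expand each term separately and add.
So c_3 = p′′′(0)/3! = -1/3.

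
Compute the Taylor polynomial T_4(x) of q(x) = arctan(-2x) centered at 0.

8*x^3/3 - 2*x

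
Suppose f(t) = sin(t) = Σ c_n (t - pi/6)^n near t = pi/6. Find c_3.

Differentiate repeatedly and evaluate at the center.
f(pi/6) = 1/2
f′(pi/6) = sqrt(3)/2
f′′(pi/6) = -1/2
f′′′(pi/6) = -sqrt(3)/2
Dividing each by k! gives the coefficients c_0, ..., c_3.

-sqrt(3)/12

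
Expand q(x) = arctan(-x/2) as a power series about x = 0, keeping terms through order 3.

x^3/24 - x/2

Use the known series and substitute for the argument.
q(0) = 0
q′(0) = -1/2
q′′(0) = 0
q′′′(0) = 1/4
The Taylor polynomial is Σ q^(k)(0)/k! · x^k.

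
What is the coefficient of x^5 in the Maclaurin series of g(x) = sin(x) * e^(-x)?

-1/30

Take the Cauchy product of the two expansions.
g(0) = 0
g′(0) = 1
g′′(0) = -2
g′′′(0) = 2
g^(4)(0) = 0
g^(5)(0) = -4
So c_5 = g^(5)(0)/5! = -1/30.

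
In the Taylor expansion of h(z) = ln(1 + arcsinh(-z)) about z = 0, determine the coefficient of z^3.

-1/6

Plug the Maclaurin series of the inner function into that of the outer and collect terms.
[z^0] = 0;  [z^1] = -1;  [z^2] = -1/2;  [z^3] = -1/6.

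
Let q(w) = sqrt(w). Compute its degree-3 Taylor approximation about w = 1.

(w - 1)^3/16 - (w - 1)^2/8 + (w - 1)/2 + 1

Apply the Taylor formula c_k = f^(k)(a)/k!.
q(1) = 1
q′(1) = 1/2
q′′(1) = -1/4
q′′′(1) = 3/8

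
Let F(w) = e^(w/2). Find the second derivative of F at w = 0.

The coefficient of w^2 in the expansion is 1/8, so F′′(0) = 2! * (1/8) = 1/4.

1/4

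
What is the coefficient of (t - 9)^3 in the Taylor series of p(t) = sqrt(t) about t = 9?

[(t - 9)^0] = 3;  [(t - 9)^1] = 1/6;  [(t - 9)^2] = -1/216;  [(t - 9)^3] = 1/3888.
So c_3 = p′′′(9)/3! = 1/3888.

1/3888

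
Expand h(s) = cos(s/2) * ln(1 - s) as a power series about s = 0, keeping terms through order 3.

Expand each factor separately, then convolve coefficients.
[s^0] = 0;  [s^1] = -1;  [s^2] = -1/2;  [s^3] = -5/24.

-5*s^3/24 - s^2/2 - s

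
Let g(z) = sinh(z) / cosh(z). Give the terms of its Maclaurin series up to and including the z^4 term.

-z^3/3 + z

Divide the numerator series by the denominator series (power-series long division).
g(0) = 0
g′(0) = 1
g′′(0) = 0
g′′′(0) = -2
g^(4)(0) = 0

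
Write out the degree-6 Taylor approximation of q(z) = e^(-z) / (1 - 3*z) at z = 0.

376093*z^6/720 + 10447*z^5/60 + 1393*z^4/24 + 58*z^3/3 + 13*z^2/2 + 2*z + 1

Multiply the numerator's expansion by the denominator's geometric series.
q(0) = 1
q′(0) = 2
q′′(0) = 13
q′′′(0) = 116
q^(4)(0) = 1393
q^(5)(0) = 20894
q^(6)(0) = 376093
The Taylor polynomial is Σ q^(k)(0)/k! · z^k.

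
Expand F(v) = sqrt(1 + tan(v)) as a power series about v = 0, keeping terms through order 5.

601*v^5/3840 - 47*v^4/384 + 11*v^3/48 - v^2/8 + v/2 + 1

Compose series: expand the inner function first, then feed it into the outer expansion.
F(0) = 1
F′(0) = 1/2
F′′(0) = -1/4
F′′′(0) = 11/8
F^(4)(0) = -47/16
F^(5)(0) = 601/32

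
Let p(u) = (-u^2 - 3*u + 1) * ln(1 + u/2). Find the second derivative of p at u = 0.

-13/4

Distribute the polynomial across the series and collect like powers.
From the series, [u^2] p = -13/8; multiply by 2! = 2 to get -13/4.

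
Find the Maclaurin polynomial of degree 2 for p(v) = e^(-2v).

Apply the Taylor formula c_k = f^(k)(a)/k!.
[v^0] = 1;  [v^1] = -2;  [v^2] = 2.

2*v^2 - 2*v + 1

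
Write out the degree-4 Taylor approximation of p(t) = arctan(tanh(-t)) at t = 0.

Substitute the inner expansion into the outer series and collect powers.
[t^0] = 0;  [t^1] = -1;  [t^2] = 0;  [t^3] = 2/3;  [t^4] = 0.

2*t^3/3 - t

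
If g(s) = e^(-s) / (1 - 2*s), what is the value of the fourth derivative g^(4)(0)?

233

Expand 1/(denominator) as a geometric series and multiply by the numerator's series.
From the series, [s^4] g = 233/24; multiply by 4! = 24 to get 233.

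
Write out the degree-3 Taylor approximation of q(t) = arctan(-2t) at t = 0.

8*t^3/3 - 2*t

q(0) = 0
q′(0) = -2
q′′(0) = 0
q′′′(0) = 16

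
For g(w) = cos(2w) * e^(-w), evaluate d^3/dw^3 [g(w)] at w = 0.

11

Write out both Maclaurin series and multiply, keeping only the needed powers.
The coefficient of w^3 in the expansion is 11/6, so g′′′(0) = 3! * (11/6) = 11.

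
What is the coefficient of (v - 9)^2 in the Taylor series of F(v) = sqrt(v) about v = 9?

-1/216

Apply the Taylor formula c_k = f^(k)(a)/k!.
F(9) = 3
F′(9) = 1/6
F′′(9) = -1/108
So c_2 = F′′(9)/2! = -1/216.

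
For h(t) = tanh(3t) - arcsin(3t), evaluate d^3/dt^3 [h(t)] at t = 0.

-81

Add the two expansions coefficient-wise.
The coefficient of t^3 in the expansion is -27/2, so h′′′(0) = 3! * (-27/2) = -81.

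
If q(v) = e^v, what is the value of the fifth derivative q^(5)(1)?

Compute the successive derivatives at the expansion point and divide by k!.
The coefficient of (v - 1)^5 in the expansion is e/120, so q^(5)(1) = 5! * (e/120) = e.

e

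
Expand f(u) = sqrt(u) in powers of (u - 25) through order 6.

-21*(u - 25)^6/50000000000 + 7*(u - 25)^5/500000000 - (u - 25)^4/2000000 + (u - 25)^3/50000 - (u - 25)^2/1000 + (u - 25)/10 + 5

Differentiate repeatedly and evaluate at the center.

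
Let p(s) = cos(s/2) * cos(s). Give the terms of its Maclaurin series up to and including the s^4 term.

Expand each factor separately, then convolve coefficients.
p(0) = 1
p′(0) = 0
p′′(0) = -5/4
p′′′(0) = 0
p^(4)(0) = 41/16

41*s^4/384 - 5*s^2/8 + 1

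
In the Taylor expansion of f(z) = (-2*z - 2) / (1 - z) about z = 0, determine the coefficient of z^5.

Shift and add copies of the series according to the polynomial's terms.

-4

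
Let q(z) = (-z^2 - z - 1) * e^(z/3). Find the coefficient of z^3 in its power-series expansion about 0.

-32/81

Distribute the polynomial across the series and collect like powers.
q(0) = -1
q′(0) = -4/3
q′′(0) = -25/9
q′′′(0) = -64/27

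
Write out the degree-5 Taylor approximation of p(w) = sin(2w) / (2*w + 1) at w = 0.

Expand 1/(denominator) as a geometric series and multiply by the numerator's series.
p(0) = 0
p′(0) = 2
p′′(0) = -8
p′′′(0) = 40
p^(4)(0) = -320
p^(5)(0) = 3232

404*w^5/15 - 40*w^4/3 + 20*w^3/3 - 4*w^2 + 2*w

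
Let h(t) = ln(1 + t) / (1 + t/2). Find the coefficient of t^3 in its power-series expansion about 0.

5/6

Expand each factor separately, then convolve coefficients.
[t^0] = 0;  [t^1] = 1;  [t^2] = -1;  [t^3] = 5/6.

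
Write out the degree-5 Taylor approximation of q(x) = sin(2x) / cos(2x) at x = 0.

64*x^5/15 + 8*x^3/3 + 2*x

Divide the numerator series by the denominator series (power-series long division).
[x^0] = 0;  [x^1] = 2;  [x^2] = 0;  [x^3] = 8/3;  [x^4] = 0;  [x^5] = 64/15.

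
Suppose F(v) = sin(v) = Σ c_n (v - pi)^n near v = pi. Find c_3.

F(pi) = 0
F′(pi) = -1
F′′(pi) = 0
F′′′(pi) = 1
The Taylor polynomial is Σ F^(k)(pi)/k! · (v - pi)^k.

1/6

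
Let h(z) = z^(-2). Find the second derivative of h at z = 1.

The coefficient of (z - 1)^2 in the expansion is 3, so h′′(1) = 2! * (3) = 6.

6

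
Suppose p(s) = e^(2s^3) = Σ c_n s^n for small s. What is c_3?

Apply the Taylor formula c_k = f^(k)(a)/k!.

2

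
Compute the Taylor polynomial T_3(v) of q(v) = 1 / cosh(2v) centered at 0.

1 - 2*v^2

Write the quotient as an unknown series and match coefficients against numerator = denominator · series.
[v^0] = 1;  [v^1] = 0;  [v^2] = -2;  [v^3] = 0.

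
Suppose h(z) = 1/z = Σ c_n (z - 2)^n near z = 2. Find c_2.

Apply the Taylor formula c_k = f^(k)(a)/k!.
h(2) = 1/2
h′(2) = -1/4
h′′(2) = 1/4
The Taylor polynomial is Σ h^(k)(2)/k! · (z - 2)^k.

1/8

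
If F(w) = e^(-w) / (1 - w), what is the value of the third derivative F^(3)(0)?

Expand each factor separately, then convolve coefficients.
From the series, [w^3] F = 1/3; multiply by 3! = 6 to get 2.

2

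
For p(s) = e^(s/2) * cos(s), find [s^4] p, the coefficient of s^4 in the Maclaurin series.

-7/384

Expand each factor separately, then convolve coefficients.
[s^0] = 1;  [s^1] = 1/2;  [s^2] = -3/8;  [s^3] = -11/48;  [s^4] = -7/384.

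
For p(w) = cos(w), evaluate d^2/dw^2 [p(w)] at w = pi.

1

Compute the successive derivatives at the expansion point and divide by k!.
From the series, [(w - pi)^2] p = 1/2; multiply by 2! = 2 to get 1.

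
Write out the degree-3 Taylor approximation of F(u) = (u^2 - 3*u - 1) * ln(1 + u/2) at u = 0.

Shift and add copies of the series according to the polynomial's terms.
[u^0] = 0;  [u^1] = -1/2;  [u^2] = -11/8;  [u^3] = 5/6.

5*u^3/6 - 11*u^2/8 - u/2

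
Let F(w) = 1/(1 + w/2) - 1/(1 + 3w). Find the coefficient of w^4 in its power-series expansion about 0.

-1295/16

Combine the two series term by term.
F(0) = 0
F′(0) = 5/2
F′′(0) = -35/2
F′′′(0) = 645/4
F^(4)(0) = -3885/2
So c_4 = F^(4)(0)/4! = -1295/16.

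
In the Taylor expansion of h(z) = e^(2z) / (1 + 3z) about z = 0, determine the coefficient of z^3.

Multiply the two series term by term and collect like powers.
h(0) = 1
h′(0) = -1
h′′(0) = 10
h′′′(0) = -82

-41/3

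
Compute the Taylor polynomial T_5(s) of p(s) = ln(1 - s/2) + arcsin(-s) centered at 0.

-13*s^5/160 - s^4/64 - 5*s^3/24 - s^2/8 - 3*s/2

Expand each term separately and add.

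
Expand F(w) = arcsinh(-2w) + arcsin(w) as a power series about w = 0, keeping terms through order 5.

-93*w^5/40 + 3*w^3/2 - w

Combine the two series term by term.
F(0) = 0
F′(0) = -1
F′′(0) = 0
F′′′(0) = 9
F^(4)(0) = 0
F^(5)(0) = -279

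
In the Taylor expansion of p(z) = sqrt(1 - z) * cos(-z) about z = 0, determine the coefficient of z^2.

Multiply the two series term by term and collect like powers.

-5/8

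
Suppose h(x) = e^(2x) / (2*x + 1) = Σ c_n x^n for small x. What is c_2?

Multiply the numerator's expansion by the denominator's geometric series.
[x^0] = 1;  [x^1] = 0;  [x^2] = 2.

2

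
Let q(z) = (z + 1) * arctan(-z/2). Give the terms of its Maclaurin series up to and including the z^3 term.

Multiply each power in the prefactor through the base expansion.

z^3/24 - z^2/2 - z/2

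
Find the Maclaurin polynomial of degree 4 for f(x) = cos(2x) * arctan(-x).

7*x^3/3 - x

Expand each factor separately, then convolve coefficients.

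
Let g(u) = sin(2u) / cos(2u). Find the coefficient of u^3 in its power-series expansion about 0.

Write the quotient as an unknown series and match coefficients against numerator = denominator · series.
g(0) = 0
g′(0) = 2
g′′(0) = 0
g′′′(0) = 16

8/3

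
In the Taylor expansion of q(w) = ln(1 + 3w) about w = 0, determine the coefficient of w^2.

c_2 = q′′(0)/2! = -9/2.

-9/2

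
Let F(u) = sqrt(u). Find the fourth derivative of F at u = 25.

From the series, [(u - 25)^4] F = -1/2000000; multiply by 4! = 24 to get -3/250000.

-3/250000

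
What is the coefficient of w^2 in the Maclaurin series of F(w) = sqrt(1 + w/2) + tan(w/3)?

Add the two expansions coefficient-wise.
F(0) = 1
F′(0) = 7/12
F′′(0) = -1/16
Then c_k = F^(k)(0)/k! gives each Taylor coefficient.

-1/32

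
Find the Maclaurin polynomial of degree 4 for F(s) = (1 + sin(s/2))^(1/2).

Plug the Maclaurin series of the inner function into that of the outer and collect terms.
F(0) = 1
F′(0) = 1/4
F′′(0) = -1/16
F′′′(0) = -1/64
F^(4)(0) = 1/256

s^4/6144 - s^3/384 - s^2/32 + s/4 + 1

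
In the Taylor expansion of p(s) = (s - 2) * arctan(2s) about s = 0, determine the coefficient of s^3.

16/3

Shift and add copies of the series according to the polynomial's terms.
So c_3 = p′′′(0)/3! = 16/3.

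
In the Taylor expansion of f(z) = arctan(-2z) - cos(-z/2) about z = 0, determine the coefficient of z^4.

Combine the two series term by term.
So c_4 = f^(4)(0)/4! = -1/384.

-1/384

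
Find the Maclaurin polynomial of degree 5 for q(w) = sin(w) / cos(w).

Write the quotient as an unknown series and match coefficients against numerator = denominator · series.

2*w^5/15 + w^3/3 + w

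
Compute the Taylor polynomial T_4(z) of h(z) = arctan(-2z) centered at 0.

8*z^3/3 - 2*z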